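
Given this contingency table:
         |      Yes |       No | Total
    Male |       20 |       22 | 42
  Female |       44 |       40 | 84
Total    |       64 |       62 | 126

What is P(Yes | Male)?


P(Yes | Male) = 20/(20+22) = 20/42 = 10/21

P(Yes|Male) = 10/21 ≈ 47.62%


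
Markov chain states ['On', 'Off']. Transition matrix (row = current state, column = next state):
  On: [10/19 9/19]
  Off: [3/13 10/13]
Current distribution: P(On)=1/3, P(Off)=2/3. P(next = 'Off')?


P(next=Off) = Σᵢ P(now=i)×P(i→Off)
= 1/3×9/19 + 2/3×10/13
= 3/19 + 20/39 = 497/741

P = 497/741 ≈ 0.6707


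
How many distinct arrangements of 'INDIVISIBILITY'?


Letters: 14, freq: {'I': 6, 'N': 1, 'D': 1, 'V': 1, 'S': 1, 'B': 1, 'L': 1, 'T': 1, 'Y': 1}
14!/(6!×1!×1!×1!×1!×1!×1!×1!×1!) = 87178291200/720 = 121080960

121080960


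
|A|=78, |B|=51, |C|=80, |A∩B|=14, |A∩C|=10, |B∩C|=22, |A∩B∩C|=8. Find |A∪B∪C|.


|A∪B∪C| = 78+51+80-14-10-22+8 = 171

|A∪B∪C| = 171


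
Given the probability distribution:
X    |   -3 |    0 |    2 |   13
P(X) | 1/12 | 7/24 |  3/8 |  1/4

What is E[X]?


E[X] = Σ x·P(X=x)
= (-3)×(1/12) + (0)×(7/24) + (2)×(3/8) + (13)×(1/4)
= 15/4

E[X] = 15/4


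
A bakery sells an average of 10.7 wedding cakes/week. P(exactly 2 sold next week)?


Poisson(λ=10.7): P(X=2) = e^(-λ)×λ^k/k!
= e^(-10.7) × 10.7^2 / 2!
≈ 2.254493791e-05 × 114.49 / 2 ≈ 0.001291

P(X=2) ≈ 0.001291 ≈ 0.13%


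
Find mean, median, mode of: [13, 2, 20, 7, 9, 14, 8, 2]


Sorted: [2, 2, 7, 8, 9, 13, 14, 20]
Mean = 75/8
Median = 17/2
Freq: {13: 1, 2: 2, 20: 1, 7: 1, 9: 1, 14: 1, 8: 1}
Mode: [2]

Mean=75/8, Median=17/2, Mode=2


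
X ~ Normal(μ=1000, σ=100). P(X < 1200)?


z = (1200-1000)/100 = 2.0
P(Z < 2.0) = 0.9772

P(X < 1200) ≈ 0.9772


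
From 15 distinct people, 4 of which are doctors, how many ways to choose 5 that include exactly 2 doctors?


Choose 2 of the 4 doctors and 3 of the other 11 people:
C(4,2)×C(11,3) = 6×165 = 990

990


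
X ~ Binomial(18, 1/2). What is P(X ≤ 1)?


P(X ≤ 1) = Σ P(X=i) for i=0..1
P(X=0) = 1/262144
P(X=1) = 9/131072
Sum = 19/262144

P(X ≤ 1) = 19/262144 ≈ 0.01%


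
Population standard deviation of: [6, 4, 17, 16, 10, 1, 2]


Mean = 56/7 = 8
  (6-8)²=4
  (4-8)²=16
  (17-8)²=81
  (16-8)²=64
  (10-8)²=4
  (1-8)²=49
  (2-8)²=36
Σ(x-μ)² = 254
σ² = 254/7

σ = √(254/7) ≈ 6.0238


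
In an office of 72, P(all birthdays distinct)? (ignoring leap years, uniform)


P(all different) = Π(365-i)/365 for i=0..71
= (365/365)×(364/365)×...×(294/365)
= 0.000547

P ≈ 0.0005 ≈ 0.05%


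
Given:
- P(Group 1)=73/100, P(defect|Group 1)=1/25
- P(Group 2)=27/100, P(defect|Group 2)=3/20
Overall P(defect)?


P(B) = Σ P(B|Aᵢ)×P(Aᵢ)
  1/25×73/100 = 73/2500
  3/20×27/100 = 81/2000
Sum = 697/10000

P(defect) = 697/10000 ≈ 6.97%


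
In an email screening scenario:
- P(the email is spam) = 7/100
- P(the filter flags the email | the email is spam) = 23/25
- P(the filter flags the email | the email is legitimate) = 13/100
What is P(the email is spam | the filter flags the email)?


Using Bayes' theorem:
P(A|B) = P(B|A)·P(A) / P(B)

P(the filter flags the email) = 23/25 × 7/100 + 13/100 × 93/100
= 161/2500 + 1209/10000 = 1853/10000

P(the email is spam|the filter flags the email) = (161/2500) / (1853/10000) = 644/1853

P(the email is spam|the filter flags the email) = 644/1853 ≈ 34.75%


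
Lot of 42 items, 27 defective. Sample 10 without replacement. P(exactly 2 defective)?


Hypergeometric: C(27,2)×C(15,8)/C(42,10)
= 351×6435/1471442973 = 5265/3429937

P(X=2) = 5265/3429937 ≈ 0.15%


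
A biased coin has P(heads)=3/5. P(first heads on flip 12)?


Geometric: P(X=12) = (1-p)^(k-1)×p = (2/5)^11×3/5 = 6144/244140625

P(X=12) = 6144/244140625 ≈ 0.00%


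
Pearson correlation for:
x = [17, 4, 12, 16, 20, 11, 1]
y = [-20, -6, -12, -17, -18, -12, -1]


n=7, Σx=81, Σy=-86, Σxy=-1273, Σx²=1227, Σy²=1338
r = (7×(-1273) - 81×(-86))/√((7×1227 - 81²)(7×1338 - (-86)²))
= -1945/√(2028×1970) = -1945/√3995160 ≈ -1945/1998.7896 ≈ -0.9731

r ≈ -0.9731


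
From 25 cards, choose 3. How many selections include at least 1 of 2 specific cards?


Complement: C(25,3) - C(23,3) = 2300 - 1771 = 529

529


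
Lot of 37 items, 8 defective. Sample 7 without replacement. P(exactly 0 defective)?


Hypergeometric: C(8,0)×C(29,7)/C(37,7)
= 1×1560780/10295472 = 130065/857956

P(X=0) = 130065/857956 ≈ 15.16%


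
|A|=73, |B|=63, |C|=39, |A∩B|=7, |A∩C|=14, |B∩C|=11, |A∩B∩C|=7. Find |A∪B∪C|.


|A∪B∪C| = 73+63+39-7-14-11+7 = 150

|A∪B∪C| = 150


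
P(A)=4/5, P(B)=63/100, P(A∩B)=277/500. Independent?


P(A)×P(B) = 63/125
P(A∩B) = 277/500
Not equal → NOT independent

No, not independent


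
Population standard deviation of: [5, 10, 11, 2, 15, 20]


Mean = 63/6 = 21/2
  (5-21/2)²=121/4
  (10-21/2)²=1/4
  (11-21/2)²=1/4
  (2-21/2)²=289/4
  (15-21/2)²=81/4
  (20-21/2)²=361/4
Σ(x-μ)² = 427/2
σ² = (427/2)/6 = 427/12

σ = √(427/12) ≈ 5.9652


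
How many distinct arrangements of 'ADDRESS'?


Letters: 7, freq: {'A': 1, 'D': 2, 'R': 1, 'E': 1, 'S': 2}
7!/(1!×2!×1!×1!×2!) = 5040/4 = 1260

1260


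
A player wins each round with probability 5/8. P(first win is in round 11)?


Geometric: P(X=11) = (1-p)^(k-1)×p = (3/8)^10×5/8 = 295245/8589934592

P(X=11) = 295245/8589934592 ≈ 0.00%


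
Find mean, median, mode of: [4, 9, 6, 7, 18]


Sorted: [4, 6, 7, 9, 18]
Mean = 44/5
Median = 7
Freq: {4: 1, 9: 1, 6: 1, 7: 1, 18: 1}
Mode: No mode

Mean=44/5, Median=7, Mode=No mode


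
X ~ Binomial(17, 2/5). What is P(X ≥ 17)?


P(X ≥ 17) = Σ P(X=i) for i=17..17
P(X=17) = 131072/762939453125
Sum = 131072/762939453125

P(X ≥ 17) = 131072/762939453125 ≈ 0.00%


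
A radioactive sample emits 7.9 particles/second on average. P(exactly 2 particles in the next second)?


Poisson(λ=7.9): P(X=2) = e^(-λ)×λ^k/k!
= e^(-7.9) × 7.9^2 / 2!
≈ 0.0003707435405 × 62.41 / 2 ≈ 0.011569

P(X=2) ≈ 0.011569 ≈ 1.16%


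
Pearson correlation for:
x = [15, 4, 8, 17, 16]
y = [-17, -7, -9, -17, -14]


n=5, Σx=60, Σy=-64, Σxy=-868, Σx²=850, Σy²=904
r = (5×(-868) - 60×(-64))/√((5×850 - 60²)(5×904 - (-64)²))
= -500/√(650×424) = -500/√275600 ≈ -500/524.9762 ≈ -0.9524

r ≈ -0.9524


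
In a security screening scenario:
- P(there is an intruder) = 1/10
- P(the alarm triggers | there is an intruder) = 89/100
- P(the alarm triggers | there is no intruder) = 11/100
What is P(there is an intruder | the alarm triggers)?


Using Bayes' theorem:
P(A|B) = P(B|A)·P(A) / P(B)

P(the alarm triggers) = 89/100 × 1/10 + 11/100 × 9/10
= 89/1000 + 99/1000 = 47/250

P(there is an intruder|the alarm triggers) = (89/1000) / (47/250) = 89/188

P(there is an intruder|the alarm triggers) = 89/188 ≈ 47.34%


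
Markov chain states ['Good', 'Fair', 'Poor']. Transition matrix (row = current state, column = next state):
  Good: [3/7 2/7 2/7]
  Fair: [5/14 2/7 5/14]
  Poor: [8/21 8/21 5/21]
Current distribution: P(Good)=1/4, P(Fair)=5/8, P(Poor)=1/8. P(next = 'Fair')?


P(next=Fair) = Σᵢ P(now=i)×P(i→Fair)
= 1/4×2/7 + 5/8×2/7 + 1/8×8/21
= 1/14 + 5/28 + 1/21 = 25/84

P = 25/84 ≈ 0.2976


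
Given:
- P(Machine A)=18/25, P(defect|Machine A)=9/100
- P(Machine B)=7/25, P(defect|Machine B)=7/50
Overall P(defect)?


P(B) = Σ P(B|Aᵢ)×P(Aᵢ)
  9/100×18/25 = 81/1250
  7/50×7/25 = 49/1250
Sum = 13/125

P(defect) = 13/125 ≈ 10.40%


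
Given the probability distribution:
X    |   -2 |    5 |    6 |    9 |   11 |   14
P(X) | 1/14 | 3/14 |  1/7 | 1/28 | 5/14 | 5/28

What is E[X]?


E[X] = Σ x·P(X=x)
= (-2)×(1/14) + (5)×(3/14) + (6)×(1/7) + (9)×(1/28) + (11)×(5/14) + (14)×(5/28)
= 239/28

E[X] = 239/28


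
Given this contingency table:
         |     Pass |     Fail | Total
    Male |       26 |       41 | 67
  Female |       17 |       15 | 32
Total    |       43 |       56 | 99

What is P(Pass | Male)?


P(Pass | Male) = 26/(26+41) = 26/67

P(Pass|Male) = 26/67 ≈ 38.81%


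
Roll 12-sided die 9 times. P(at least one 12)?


P(no 12)^9 = (11/12)^9 = 2357947691/5159780352
P(≥1) = 1 - 2357947691/5159780352 = 2801832661/5159780352

P = 2801832661/5159780352 ≈ 54.30%


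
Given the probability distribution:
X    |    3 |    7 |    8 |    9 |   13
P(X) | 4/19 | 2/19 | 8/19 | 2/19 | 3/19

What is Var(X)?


E[X] = 147/19
E[X²] = 1315/19
Var(X) = E[X²] - (E[X])² = 1315/19 - 21609/361 = 3376/361

Var(X) = 3376/361 ≈ 9.3518


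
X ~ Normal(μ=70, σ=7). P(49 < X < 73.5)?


z₁=(49-70)/7=-3.0, z₂=(73.5-70)/7=0.5
P = Φ(0.5) - Φ(-3.0) = 0.691462 - 0.001350 = 0.690112 ≈ 0.6901

P(49 < X < 73.5) ≈ 0.6901


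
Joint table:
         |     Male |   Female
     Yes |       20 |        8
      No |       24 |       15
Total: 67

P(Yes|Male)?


P(Yes|Male) = 20/(20+24) = 20/44 = 5/11

P = 5/11 ≈ 45.45%


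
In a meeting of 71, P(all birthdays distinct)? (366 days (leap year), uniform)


P(all different) = Π(366-i)/366 for i=0..70
= (366/366)×(365/366)×...×(296/366)
= 0.000694

P ≈ 0.0007 ≈ 0.07%


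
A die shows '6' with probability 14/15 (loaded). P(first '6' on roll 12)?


Geometric: P(X=12) = (1-p)^(k-1)×p = (1/15)^11×14/15 = 14/129746337890625

P(X=12) = 14/129746337890625 ≈ 0.00%


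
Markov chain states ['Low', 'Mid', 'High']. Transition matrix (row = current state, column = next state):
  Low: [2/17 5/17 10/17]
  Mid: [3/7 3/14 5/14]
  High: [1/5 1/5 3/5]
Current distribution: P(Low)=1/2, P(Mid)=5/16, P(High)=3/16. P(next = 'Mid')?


P(next=Mid) = Σᵢ P(now=i)×P(i→Mid)
= 1/2×5/17 + 5/16×3/14 + 3/16×1/5
= 5/34 + 15/224 + 3/80 = 4789/19040

P = 4789/19040 ≈ 0.2515


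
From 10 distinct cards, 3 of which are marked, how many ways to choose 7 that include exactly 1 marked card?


Choose 1 of the 3 marked cards and 6 of the other 7 cards:
C(3,1)×C(7,6) = 3×7 = 21

21


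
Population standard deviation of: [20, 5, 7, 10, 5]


Mean = 47/5
  (20-47/5)²=2809/25
  (5-47/5)²=484/25
  (7-47/5)²=144/25
  (10-47/5)²=9/25
  (5-47/5)²=484/25
Σ(x-μ)² = 786/5
σ² = (786/5)/5 = 786/25

σ = √(786/25) ≈ 5.6071


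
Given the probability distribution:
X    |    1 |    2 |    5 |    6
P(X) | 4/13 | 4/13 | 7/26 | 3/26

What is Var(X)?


E[X] = 77/26
E[X²] = 323/26
Var(X) = E[X²] - (E[X])² = 323/26 - 5929/676 = 2469/676

Var(X) = 2469/676 ≈ 3.6524


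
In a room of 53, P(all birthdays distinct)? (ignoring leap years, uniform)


P(all different) = Π(365-i)/365 for i=0..52
= (365/365)×(364/365)×...×(313/365)
= 0.018862

P ≈ 0.0189 ≈ 1.89%


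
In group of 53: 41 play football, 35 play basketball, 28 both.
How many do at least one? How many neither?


|A∪B| = 41+35-28 = 48
Neither = 53-48 = 5

At least one: 48; Neither: 5


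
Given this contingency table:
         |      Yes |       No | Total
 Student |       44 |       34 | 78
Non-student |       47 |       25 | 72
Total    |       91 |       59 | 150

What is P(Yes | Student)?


P(Yes | Student) = 44/(44+34) = 44/78 = 22/39

P(Yes|Student) = 22/39 ≈ 56.41%


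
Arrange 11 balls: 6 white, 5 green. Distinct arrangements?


11!/(6!×5!) = 462

462


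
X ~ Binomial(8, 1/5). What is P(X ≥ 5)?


P(X ≥ 5) = Σ P(X=i) for i=5..8
P(X=5) = 3584/390625
P(X=6) = 448/390625
P(X=7) = 32/390625
P(X=8) = 1/390625
Sum = 813/78125

P(X ≥ 5) = 813/78125 ≈ 1.04%


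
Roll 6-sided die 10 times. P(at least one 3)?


P(no 3)^10 = (5/6)^10 = 9765625/60466176
P(≥1) = 1 - 9765625/60466176 = 50700551/60466176

P = 50700551/60466176 ≈ 83.85%


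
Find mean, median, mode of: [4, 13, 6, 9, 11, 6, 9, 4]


Sorted: [4, 4, 6, 6, 9, 9, 11, 13]
Mean = 62/8 = 31/4
Median = 15/2
Freq: {4: 2, 13: 1, 6: 2, 9: 2, 11: 1}
Mode: [4, 6, 9]

Mean=31/4, Median=15/2, Mode=[4, 6, 9]


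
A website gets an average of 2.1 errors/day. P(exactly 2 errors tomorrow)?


Poisson(λ=2.1): P(X=2) = e^(-λ)×λ^k/k!
= e^(-2.1) × 2.1^2 / 2!
≈ 0.1224564283 × 4.41 / 2 ≈ 0.270016

P(X=2) ≈ 0.270016 ≈ 27.00%


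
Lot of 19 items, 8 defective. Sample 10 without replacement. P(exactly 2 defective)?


Hypergeometric: C(8,2)×C(11,8)/C(19,10)
= 28×165/92378 = 210/4199

P(X=2) = 210/4199 ≈ 5.00%


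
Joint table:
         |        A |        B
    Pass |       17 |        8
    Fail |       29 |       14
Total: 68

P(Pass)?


P(Pass) = (17+8)/68 = 25/68

P(Pass) = 25/68 ≈ 36.76%


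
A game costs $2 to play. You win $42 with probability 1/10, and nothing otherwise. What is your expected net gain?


E[gain] = (42-2)×1/10 + (-2)×9/10
= 4 - 9/5 = 11/5

Expected net gain = $11/5 ≈ $2.20


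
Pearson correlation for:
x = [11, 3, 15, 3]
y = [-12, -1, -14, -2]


n=4, Σx=32, Σy=-29, Σxy=-351, Σx²=364, Σy²=345
r = (4×(-351) - 32×(-29))/√((4×364 - 32²)(4×345 - (-29)²))
= -476/√(432×539) = -476/√232848 ≈ -476/482.5433 ≈ -0.9864

r ≈ -0.9864


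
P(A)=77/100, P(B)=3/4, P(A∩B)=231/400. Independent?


P(A)×P(B) = 231/400
P(A∩B) = 231/400
Equal ✓ → Independent

Yes, independent


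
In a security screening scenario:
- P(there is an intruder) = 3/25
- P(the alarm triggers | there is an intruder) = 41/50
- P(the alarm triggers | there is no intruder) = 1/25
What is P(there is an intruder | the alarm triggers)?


Using Bayes' theorem:
P(A|B) = P(B|A)·P(A) / P(B)

P(the alarm triggers) = 41/50 × 3/25 + 1/25 × 22/25
= 123/1250 + 22/625 = 167/1250

P(there is an intruder|the alarm triggers) = (123/1250) / (167/1250) = 123/167

P(there is an intruder|the alarm triggers) = 123/167 ≈ 73.65%


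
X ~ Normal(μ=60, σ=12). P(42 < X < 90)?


z₁=(42-60)/12=-1.5, z₂=(90-60)/12=2.5
P = Φ(2.5) - Φ(-1.5) = 0.993790 - 0.066807 = 0.926983 ≈ 0.9270

P(42 < X < 90) ≈ 0.9270


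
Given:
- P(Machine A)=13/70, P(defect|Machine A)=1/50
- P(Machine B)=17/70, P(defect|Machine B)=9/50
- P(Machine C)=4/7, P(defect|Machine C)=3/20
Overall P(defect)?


P(B) = Σ P(B|Aᵢ)×P(Aᵢ)
  1/50×13/70 = 13/3500
  9/50×17/70 = 153/3500
  3/20×4/7 = 3/35
Sum = 233/1750

P(defect) = 233/1750 ≈ 13.31%


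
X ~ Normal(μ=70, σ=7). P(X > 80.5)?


z = (80.5-70)/7 = 1.5
P(X > 80.5) = 1 - P(Z ≤ 1.5) = 1 - 0.9332 = 0.0668

P(X > 80.5) ≈ 0.0668


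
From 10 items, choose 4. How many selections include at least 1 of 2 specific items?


Complement: C(10,4) - C(8,4) = 210 - 70 = 140

140


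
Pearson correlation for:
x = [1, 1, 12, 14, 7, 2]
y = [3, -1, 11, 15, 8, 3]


n=6, Σx=37, Σy=39, Σxy=406, Σx²=395, Σy²=429
r = (6×406 - 37×39)/√((6×395 - 37²)(6×429 - 39²))
= 993/√(1001×1053) = 993/√1054053 ≈ 993/1026.6708 ≈ 0.9672

r ≈ 0.9672


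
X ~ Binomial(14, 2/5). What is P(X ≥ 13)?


P(X ≥ 13) = Σ P(X=i) for i=13..14
P(X=13) = 344064/6103515625
P(X=14) = 16384/6103515625
Sum = 360448/6103515625

P(X ≥ 13) = 360448/6103515625 ≈ 0.01%


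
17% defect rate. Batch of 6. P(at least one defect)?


P(all good) = (83/100)^6 = 326940373369/1000000000000
P(≥1 defect) = 673059626631/1000000000000

P = 673059626631/1000000000000 ≈ 67.31%


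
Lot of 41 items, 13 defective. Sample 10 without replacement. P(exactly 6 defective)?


Hypergeometric: C(13,6)×C(28,4)/C(41,10)
= 1716×20475/1121099408 = 61425/1959964

P(X=6) = 61425/1959964 ≈ 3.13%


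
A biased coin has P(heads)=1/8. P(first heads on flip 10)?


Geometric: P(X=10) = (1-p)^(k-1)×p = (7/8)^9×1/8 = 40353607/1073741824

P(X=10) = 40353607/1073741824 ≈ 3.76%


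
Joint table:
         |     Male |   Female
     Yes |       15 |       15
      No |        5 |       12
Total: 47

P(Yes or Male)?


P(Yes∨Male) = P(Yes) + P(Male) - P(Yes∧Male)
= (30 + 20 - 15)/47 = 35/47

P = 35/47 ≈ 74.47%


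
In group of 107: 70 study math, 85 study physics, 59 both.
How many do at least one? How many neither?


|A∪B| = 70+85-59 = 96
Neither = 107-96 = 11

At least one: 96; Neither: 11


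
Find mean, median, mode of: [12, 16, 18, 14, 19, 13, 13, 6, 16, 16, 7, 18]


Sorted: [6, 7, 12, 13, 13, 14, 16, 16, 16, 18, 18, 19]
Mean = 168/12 = 14
Median = 15
Freq: {12: 1, 16: 3, 18: 2, 14: 1, 19: 1, 13: 2, 6: 1, 7: 1}
Mode: [16]

Mean=14, Median=15, Mode=16


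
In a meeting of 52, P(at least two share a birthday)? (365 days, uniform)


P(all different) = Π(365-i)/365 for i=0..51
= 0.021995
P(match) = 1 - 0.021995 = 0.978005

P ≈ 0.9780 ≈ 97.80%


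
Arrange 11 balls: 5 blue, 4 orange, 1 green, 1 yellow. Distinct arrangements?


11!/(5!×4!×1!×1!) = 13860

13860


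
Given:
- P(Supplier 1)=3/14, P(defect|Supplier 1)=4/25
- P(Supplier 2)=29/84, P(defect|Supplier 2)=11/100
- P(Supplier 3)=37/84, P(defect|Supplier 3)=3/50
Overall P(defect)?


P(B) = Σ P(B|Aᵢ)×P(Aᵢ)
  4/25×3/14 = 6/175
  11/100×29/84 = 319/8400
  3/50×37/84 = 37/1400
Sum = 829/8400

P(defect) = 829/8400 ≈ 9.87%


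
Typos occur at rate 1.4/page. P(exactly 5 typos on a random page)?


Poisson(λ=1.4): P(X=5) = e^(-λ)×λ^k/k!
= e^(-1.4) × 1.4^5 / 5!
≈ 0.2465969639 × 5.37824 / 120 ≈ 0.011052

P(X=5) ≈ 0.011052 ≈ 1.11%


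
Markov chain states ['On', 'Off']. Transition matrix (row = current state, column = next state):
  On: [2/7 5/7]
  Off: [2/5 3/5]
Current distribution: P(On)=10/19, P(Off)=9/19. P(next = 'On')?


P(next=On) = Σᵢ P(now=i)×P(i→On)
= 10/19×2/7 + 9/19×2/5
= 20/133 + 18/95 = 226/665

P = 226/665 ≈ 0.3398


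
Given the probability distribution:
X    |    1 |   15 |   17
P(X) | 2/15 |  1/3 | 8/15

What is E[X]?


E[X] = Σ x·P(X=x)
= (1)×(2/15) + (15)×(1/3) + (17)×(8/15)
= 71/5

E[X] = 71/5


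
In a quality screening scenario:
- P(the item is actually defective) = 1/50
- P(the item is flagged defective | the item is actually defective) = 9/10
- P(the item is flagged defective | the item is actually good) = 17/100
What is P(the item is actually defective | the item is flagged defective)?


Using Bayes' theorem:
P(A|B) = P(B|A)·P(A) / P(B)

P(the item is flagged defective) = 9/10 × 1/50 + 17/100 × 49/50
= 9/500 + 833/5000 = 923/5000

P(the item is actually defective|the item is flagged defective) = (9/500) / (923/5000) = 90/923

P(the item is actually defective|the item is flagged defective) = 90/923 ≈ 9.75%


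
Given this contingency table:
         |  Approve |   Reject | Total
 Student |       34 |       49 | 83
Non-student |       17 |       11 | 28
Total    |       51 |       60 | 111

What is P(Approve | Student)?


P(Approve | Student) = 34/(34+49) = 34/83

P(Approve|Student) = 34/83 ≈ 40.96%


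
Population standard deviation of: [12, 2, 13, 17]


Mean = 44/4 = 11
  (12-11)²=1
  (2-11)²=81
  (13-11)²=4
  (17-11)²=36
Σ(x-μ)² = 122
σ² = 122/4 = 61/2

σ = √(61/2) ≈ 5.5227


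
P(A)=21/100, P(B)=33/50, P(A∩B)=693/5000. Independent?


P(A)×P(B) = 693/5000
P(A∩B) = 693/5000
Equal ✓ → Independent

Yes, independent


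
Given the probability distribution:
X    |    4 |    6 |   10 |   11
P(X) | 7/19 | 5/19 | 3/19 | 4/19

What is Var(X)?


E[X] = 132/19
E[X²] = 1076/19
Var(X) = E[X²] - (E[X])² = 1076/19 - 17424/361 = 3020/361

Var(X) = 3020/361 ≈ 8.3657


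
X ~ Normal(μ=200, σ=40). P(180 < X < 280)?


z₁=(180-200)/40=-0.5, z₂=(280-200)/40=2.0
P = Φ(2.0) - Φ(-0.5) = 0.977250 - 0.308538 = 0.668712 ≈ 0.6687

P(180 < X < 280) ≈ 0.6687


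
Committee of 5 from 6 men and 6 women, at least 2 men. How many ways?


Count by #men:
  2M,3W: C(6,2)×C(6,3)=300
  3M,2W: C(6,3)×C(6,2)=300
  4M,1W: C(6,4)×C(6,1)=90
  5M,0W: C(6,5)×C(6,0)=6
Total = 696

696


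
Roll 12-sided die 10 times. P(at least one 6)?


P(no 6)^10 = (11/12)^10 = 25937424601/61917364224
P(≥1) = 1 - 25937424601/61917364224 = 35979939623/61917364224

P = 35979939623/61917364224 ≈ 58.11%


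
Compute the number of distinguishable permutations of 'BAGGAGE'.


Letters: 7, freq: {'B': 1, 'A': 2, 'G': 3, 'E': 1}
7!/(1!×2!×3!×1!) = 5040/12 = 420

420


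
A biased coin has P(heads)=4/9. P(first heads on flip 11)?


Geometric: P(X=11) = (1-p)^(k-1)×p = (5/9)^10×4/9 = 39062500/31381059609

P(X=11) = 39062500/31381059609 ≈ 0.12%


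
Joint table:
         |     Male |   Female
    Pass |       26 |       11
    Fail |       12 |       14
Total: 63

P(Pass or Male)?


P(Pass∨Male) = P(Pass) + P(Male) - P(Pass∧Male)
= (37 + 38 - 26)/63 = 49/63 = 7/9

P = 7/9 ≈ 77.78%


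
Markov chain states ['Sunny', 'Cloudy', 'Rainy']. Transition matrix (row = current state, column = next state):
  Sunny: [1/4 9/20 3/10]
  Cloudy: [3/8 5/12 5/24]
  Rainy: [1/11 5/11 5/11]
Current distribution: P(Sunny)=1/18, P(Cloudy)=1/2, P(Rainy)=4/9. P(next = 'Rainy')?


P(next=Rainy) = Σᵢ P(now=i)×P(i→Rainy)
= 1/18×3/10 + 1/2×5/24 + 4/9×5/11
= 1/60 + 5/48 + 20/99 = 2557/7920

P = 2557/7920 ≈ 0.3229


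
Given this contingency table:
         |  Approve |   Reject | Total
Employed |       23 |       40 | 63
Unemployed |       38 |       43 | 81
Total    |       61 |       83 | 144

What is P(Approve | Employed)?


P(Approve | Employed) = 23/(23+40) = 23/63

P(Approve|Employed) = 23/63 ≈ 36.51%


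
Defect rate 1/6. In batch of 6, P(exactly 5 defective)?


Binomial: P(X=5) = C(6,5)×p^5×(1-p)^1
= 6 × 1/7776 × 5/6 = 5/7776

P(X=5) = 5/7776 ≈ 0.06%


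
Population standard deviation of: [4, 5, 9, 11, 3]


Mean = 32/5
  (4-32/5)²=144/25
  (5-32/5)²=49/25
  (9-32/5)²=169/25
  (11-32/5)²=529/25
  (3-32/5)²=289/25
Σ(x-μ)² = 236/5
σ² = (236/5)/5 = 236/25

σ = √(236/25) ≈ 3.0725


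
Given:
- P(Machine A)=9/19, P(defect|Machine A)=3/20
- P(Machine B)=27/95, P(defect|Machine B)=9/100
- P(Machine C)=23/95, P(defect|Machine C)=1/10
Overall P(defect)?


P(B) = Σ P(B|Aᵢ)×P(Aᵢ)
  3/20×9/19 = 27/380
  9/100×27/95 = 243/9500
  1/10×23/95 = 23/950
Sum = 287/2375

P(defect) = 287/2375 ≈ 12.08%


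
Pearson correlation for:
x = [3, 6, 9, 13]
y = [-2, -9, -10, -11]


n=4, Σx=31, Σy=-32, Σxy=-293, Σx²=295, Σy²=306
r = (4×(-293) - 31×(-32))/√((4×295 - 31²)(4×306 - (-32)²))
= -180/√(219×200) = -180/√43800 ≈ -180/209.2845 ≈ -0.8601

r ≈ -0.8601


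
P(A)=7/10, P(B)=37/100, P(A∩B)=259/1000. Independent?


P(A)×P(B) = 259/1000
P(A∩B) = 259/1000
Equal ✓ → Independent

Yes, independent


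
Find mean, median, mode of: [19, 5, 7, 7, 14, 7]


Sorted: [5, 7, 7, 7, 14, 19]
Mean = 59/6
Median = 7
Freq: {19: 1, 5: 1, 7: 3, 14: 1}
Mode: [7]

Mean=59/6, Median=7, Mode=7


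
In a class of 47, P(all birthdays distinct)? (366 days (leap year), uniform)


P(all different) = Π(366-i)/366 for i=0..46
= (366/366)×(365/366)×...×(320/366)
= 0.045628

P ≈ 0.0456 ≈ 4.56%


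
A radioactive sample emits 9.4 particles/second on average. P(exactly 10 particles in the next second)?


Poisson(λ=9.4): P(X=10) = e^(-λ)×λ^k/k!
= e^(-9.4) × 9.4^10 / 10!
≈ 8.272406556e-05 × 5386151140.95 / 3628800 ≈ 0.122786

P(X=10) ≈ 0.122786 ≈ 12.28%


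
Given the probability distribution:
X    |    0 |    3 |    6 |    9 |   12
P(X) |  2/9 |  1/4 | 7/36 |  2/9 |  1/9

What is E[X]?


E[X] = Σ x·P(X=x)
= (0)×(2/9) + (3)×(1/4) + (6)×(7/36) + (9)×(2/9) + (12)×(1/9)
= 21/4

E[X] = 21/4


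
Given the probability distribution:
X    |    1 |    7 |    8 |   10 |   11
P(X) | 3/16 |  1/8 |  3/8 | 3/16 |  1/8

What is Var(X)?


E[X] = 117/16
E[X²] = 1027/16
Var(X) = E[X²] - (E[X])² = 1027/16 - 13689/256 = 2743/256

Var(X) = 2743/256 ≈ 10.7148


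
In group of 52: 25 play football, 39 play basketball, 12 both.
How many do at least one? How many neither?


|A∪B| = 25+39-12 = 52
Neither = 52-52 = 0

At least one: 52; Neither: 0


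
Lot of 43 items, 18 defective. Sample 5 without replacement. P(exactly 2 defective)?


Hypergeometric: C(18,2)×C(25,3)/C(43,5)
= 153×2300/962598 = 58650/160433

P(X=2) = 58650/160433 ≈ 36.56%


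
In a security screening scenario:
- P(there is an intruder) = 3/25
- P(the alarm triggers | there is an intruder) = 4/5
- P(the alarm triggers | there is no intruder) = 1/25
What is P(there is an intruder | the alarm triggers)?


Using Bayes' theorem:
P(A|B) = P(B|A)·P(A) / P(B)

P(the alarm triggers) = 4/5 × 3/25 + 1/25 × 22/25
= 12/125 + 22/625 = 82/625

P(there is an intruder|the alarm triggers) = (12/125) / (82/625) = 30/41

P(there is an intruder|the alarm triggers) = 30/41 ≈ 73.17%


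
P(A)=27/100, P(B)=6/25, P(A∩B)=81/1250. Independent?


P(A)×P(B) = 81/1250
P(A∩B) = 81/1250
Equal ✓ → Independent

Yes, independent


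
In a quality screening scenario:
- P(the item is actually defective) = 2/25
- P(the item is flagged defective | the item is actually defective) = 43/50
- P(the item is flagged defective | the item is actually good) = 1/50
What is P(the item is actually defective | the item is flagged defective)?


Using Bayes' theorem:
P(A|B) = P(B|A)·P(A) / P(B)

P(the item is flagged defective) = 43/50 × 2/25 + 1/50 × 23/25
= 43/625 + 23/1250 = 109/1250

P(the item is actually defective|the item is flagged defective) = (43/625) / (109/1250) = 86/109

P(the item is actually defective|the item is flagged defective) = 86/109 ≈ 78.90%


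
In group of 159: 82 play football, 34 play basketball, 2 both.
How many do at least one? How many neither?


|A∪B| = 82+34-2 = 114
Neither = 159-114 = 45

At least one: 114; Neither: 45


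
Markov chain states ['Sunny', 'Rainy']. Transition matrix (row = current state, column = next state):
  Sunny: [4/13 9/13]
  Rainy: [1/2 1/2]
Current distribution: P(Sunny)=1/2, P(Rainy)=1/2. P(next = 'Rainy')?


P(next=Rainy) = Σᵢ P(now=i)×P(i→Rainy)
= 1/2×9/13 + 1/2×1/2
= 9/26 + 1/4 = 31/52

P = 31/52 ≈ 0.5962


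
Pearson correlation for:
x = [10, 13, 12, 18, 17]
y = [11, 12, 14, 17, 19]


n=5, Σx=70, Σy=73, Σxy=1063, Σx²=1026, Σy²=1111
r = (5×1063 - 70×73)/√((5×1026 - 70²)(5×1111 - 73²))
= 205/√(230×226) = 205/√51980 ≈ 205/227.9912 ≈ 0.8992

r ≈ 0.8992


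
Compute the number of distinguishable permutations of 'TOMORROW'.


Letters: 8, freq: {'T': 1, 'O': 3, 'M': 1, 'R': 2, 'W': 1}
8!/(1!×3!×1!×2!×1!) = 40320/12 = 3360

3360


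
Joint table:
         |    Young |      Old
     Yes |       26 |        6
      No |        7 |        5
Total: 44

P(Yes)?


P(Yes) = (26+6)/44 = 32/44 = 8/11

P(Yes) = 8/11 ≈ 72.73%


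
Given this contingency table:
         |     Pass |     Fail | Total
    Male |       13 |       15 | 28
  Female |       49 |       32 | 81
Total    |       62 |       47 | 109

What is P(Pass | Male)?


P(Pass | Male) = 13/(13+15) = 13/28

P(Pass|Male) = 13/28 ≈ 46.43%


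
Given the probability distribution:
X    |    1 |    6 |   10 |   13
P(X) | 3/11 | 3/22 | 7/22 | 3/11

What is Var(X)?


E[X] = 86/11
E[X²] = 914/11
Var(X) = E[X²] - (E[X])² = 914/11 - 7396/121 = 2658/121

Var(X) = 2658/121 ≈ 21.9669


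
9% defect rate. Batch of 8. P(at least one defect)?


P(all good) = (91/100)^8 = 4702525276151521/10000000000000000
P(≥1 defect) = 5297474723848479/10000000000000000

P = 5297474723848479/10000000000000000 ≈ 52.97%


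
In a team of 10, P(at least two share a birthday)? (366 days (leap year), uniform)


P(all different) = Π(366-i)/366 for i=0..9
= 0.883355
P(match) = 1 - 0.883355 = 0.116645

P ≈ 0.1166 ≈ 11.66%


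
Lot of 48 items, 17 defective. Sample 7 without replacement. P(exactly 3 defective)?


Hypergeometric: C(17,3)×C(31,4)/C(48,7)
= 680×31465/73629072 = 2674525/9203634

P(X=3) = 2674525/9203634 ≈ 29.06%


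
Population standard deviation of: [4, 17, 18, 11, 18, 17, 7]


Mean = 92/7
  (4-92/7)²=4096/49
  (17-92/7)²=729/49
  (18-92/7)²=1156/49
  (11-92/7)²=225/49
  (18-92/7)²=1156/49
  (17-92/7)²=729/49
  (7-92/7)²=1849/49
Σ(x-μ)² = 1420/7
σ² = (1420/7)/7 = 1420/49

σ = √(1420/49) ≈ 5.3833


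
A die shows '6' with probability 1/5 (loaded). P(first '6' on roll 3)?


Geometric: P(X=3) = (1-p)^(k-1)×p = (4/5)^2×1/5 = 16/125

P(X=3) = 16/125 ≈ 12.80%


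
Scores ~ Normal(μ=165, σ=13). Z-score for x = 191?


z = (x - μ)/σ = (191 - 165)/13 = 2.0

z = 2.0


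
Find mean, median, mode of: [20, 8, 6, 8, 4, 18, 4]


Sorted: [4, 4, 6, 8, 8, 18, 20]
Mean = 68/7
Median = 8
Freq: {20: 1, 8: 2, 6: 1, 4: 2, 18: 1}
Mode: [4, 8]

Mean=68/7, Median=8, Mode=[4, 8]


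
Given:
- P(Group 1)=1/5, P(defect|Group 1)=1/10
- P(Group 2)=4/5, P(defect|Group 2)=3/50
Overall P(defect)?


P(B) = Σ P(B|Aᵢ)×P(Aᵢ)
  1/10×1/5 = 1/50
  3/50×4/5 = 6/125
Sum = 17/250

P(defect) = 17/250 ≈ 6.80%


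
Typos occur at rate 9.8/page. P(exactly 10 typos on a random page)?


Poisson(λ=9.8): P(X=10) = e^(-λ)×λ^k/k!
= e^(-9.8) × 9.8^10 / 10!
≈ 5.545159943e-05 × 8170728068.88 / 3628800 ≈ 0.124857

P(X=10) ≈ 0.124857 ≈ 12.49%


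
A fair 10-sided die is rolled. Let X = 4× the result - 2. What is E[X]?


E[die] = (1+10)/2 = 11/2
E[X] = 4×11/2 - 2 = 20

E[X] = 20


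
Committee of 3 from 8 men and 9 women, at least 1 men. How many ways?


Count by #men:
  1M,2W: C(8,1)×C(9,2)=288
  2M,1W: C(8,2)×C(9,1)=252
  3M,0W: C(8,3)×C(9,0)=56
Total = 596

596


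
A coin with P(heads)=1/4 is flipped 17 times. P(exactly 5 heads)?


Binomial: P(X=5) = C(17,5)×p^5×(1-p)^12
= 6188 × 1/1024 × 531441/16777216 = 822139227/4294967296

P(X=5) = 822139227/4294967296 ≈ 19.14%


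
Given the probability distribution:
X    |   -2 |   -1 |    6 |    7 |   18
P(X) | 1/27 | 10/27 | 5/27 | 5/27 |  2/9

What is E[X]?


E[X] = Σ x·P(X=x)
= (-2)×(1/27) + (-1)×(10/27) + (6)×(5/27) + (7)×(5/27) + (18)×(2/9)
= 161/27

E[X] = 161/27


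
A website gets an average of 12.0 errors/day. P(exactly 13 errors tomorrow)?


Poisson(λ=12.0): P(X=13) = e^(-λ)×λ^k/k!
= e^(-12.0) × 12.0^13 / 13!
≈ 6.144212353e-06 × 1.06993205379e+14 / 6227020800 ≈ 0.105570

P(X=13) ≈ 0.105570 ≈ 10.56%


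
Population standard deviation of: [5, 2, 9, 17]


Mean = 33/4
  (5-33/4)²=169/16
  (2-33/4)²=625/16
  (9-33/4)²=9/16
  (17-33/4)²=1225/16
Σ(x-μ)² = 507/4
σ² = (507/4)/4 = 507/16

σ = √(507/16) ≈ 5.6292


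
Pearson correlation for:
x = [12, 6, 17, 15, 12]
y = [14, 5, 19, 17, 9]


n=5, Σx=62, Σy=64, Σxy=884, Σx²=838, Σy²=952
r = (5×884 - 62×64)/√((5×838 - 62²)(5×952 - 64²))
= 452/√(346×664) = 452/√229744 ≈ 452/479.3162 ≈ 0.9430

r ≈ 0.9430


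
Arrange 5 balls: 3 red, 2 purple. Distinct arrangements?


5!/(3!×2!) = 10

10


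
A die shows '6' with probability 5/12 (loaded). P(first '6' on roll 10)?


Geometric: P(X=10) = (1-p)^(k-1)×p = (7/12)^9×5/12 = 201768035/61917364224

P(X=10) = 201768035/61917364224 ≈ 0.33%


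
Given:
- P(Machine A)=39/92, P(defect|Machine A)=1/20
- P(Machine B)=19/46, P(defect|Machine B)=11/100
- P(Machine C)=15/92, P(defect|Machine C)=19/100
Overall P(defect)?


P(B) = Σ P(B|Aᵢ)×P(Aᵢ)
  1/20×39/92 = 39/1840
  11/100×19/46 = 209/4600
  19/100×15/92 = 57/1840
Sum = 449/4600

P(defect) = 449/4600 ≈ 9.76%


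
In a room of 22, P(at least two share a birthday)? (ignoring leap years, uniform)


P(all different) = Π(365-i)/365 for i=0..21
= 0.524305
P(match) = 1 - 0.524305 = 0.475695

P ≈ 0.4757 ≈ 47.57%


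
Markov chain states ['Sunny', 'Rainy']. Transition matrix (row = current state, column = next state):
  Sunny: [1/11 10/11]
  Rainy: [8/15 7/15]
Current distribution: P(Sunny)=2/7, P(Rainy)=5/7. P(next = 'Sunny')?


P(next=Sunny) = Σᵢ P(now=i)×P(i→Sunny)
= 2/7×1/11 + 5/7×8/15
= 2/77 + 8/21 = 94/231

P = 94/231 ≈ 0.4069


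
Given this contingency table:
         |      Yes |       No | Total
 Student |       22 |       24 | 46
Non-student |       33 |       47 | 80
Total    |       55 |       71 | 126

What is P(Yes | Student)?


P(Yes | Student) = 22/(22+24) = 22/46 = 11/23

P(Yes|Student) = 11/23 ≈ 47.83%


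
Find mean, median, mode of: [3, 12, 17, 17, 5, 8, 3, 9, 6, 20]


Sorted: [3, 3, 5, 6, 8, 9, 12, 17, 17, 20]
Mean = 100/10 = 10
Median = 17/2
Freq: {3: 2, 12: 1, 17: 2, 5: 1, 8: 1, 9: 1, 6: 1, 20: 1}
Mode: [3, 17]

Mean=10, Median=17/2, Mode=[3, 17]


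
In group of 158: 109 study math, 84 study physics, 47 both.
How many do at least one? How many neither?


|A∪B| = 109+84-47 = 146
Neither = 158-146 = 12

At least one: 146; Neither: 12


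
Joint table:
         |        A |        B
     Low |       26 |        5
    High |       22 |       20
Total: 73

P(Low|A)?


P(Low|A) = 26/(26+22) = 26/48 = 13/24

P = 13/24 ≈ 54.17%


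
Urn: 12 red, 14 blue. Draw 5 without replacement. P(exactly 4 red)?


Hypergeometric: C(12,4)×C(14,1)/C(26,5)
= 495×14/65780 = 63/598

P(X=4) = 63/598 ≈ 10.54%


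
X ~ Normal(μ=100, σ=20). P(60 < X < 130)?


z₁=(60-100)/20=-2.0, z₂=(130-100)/20=1.5
P = Φ(1.5) - Φ(-2.0) = 0.933193 - 0.022750 = 0.910443 ≈ 0.9104

P(60 < X < 130) ≈ 0.9104


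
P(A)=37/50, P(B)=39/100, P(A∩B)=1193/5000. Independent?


P(A)×P(B) = 1443/5000
P(A∩B) = 1193/5000
Not equal → NOT independent

No, not independent


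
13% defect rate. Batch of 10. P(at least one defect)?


P(all good) = (87/100)^10 = 24842341419143568849/100000000000000000000
P(≥1 defect) = 75157658580856431151/100000000000000000000

P = 75157658580856431151/100000000000000000000 ≈ 75.16%


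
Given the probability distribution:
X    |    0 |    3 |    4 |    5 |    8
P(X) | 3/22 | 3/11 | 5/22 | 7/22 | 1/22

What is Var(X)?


E[X] = 81/22
E[X²] = 373/22
Var(X) = E[X²] - (E[X])² = 373/22 - 6561/484 = 1645/484

Var(X) = 1645/484 ≈ 3.3988


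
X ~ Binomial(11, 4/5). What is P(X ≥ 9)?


P(X ≥ 9) = Σ P(X=i) for i=9..11
P(X=9) = 2883584/9765625
P(X=10) = 11534336/48828125
P(X=11) = 4194304/48828125
Sum = 6029312/9765625

P(X ≥ 9) = 6029312/9765625 ≈ 61.74%


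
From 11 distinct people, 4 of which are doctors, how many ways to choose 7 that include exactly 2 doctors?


Choose 2 of the 4 doctors and 5 of the other 7 people:
C(4,2)×C(7,5) = 6×21 = 126

126


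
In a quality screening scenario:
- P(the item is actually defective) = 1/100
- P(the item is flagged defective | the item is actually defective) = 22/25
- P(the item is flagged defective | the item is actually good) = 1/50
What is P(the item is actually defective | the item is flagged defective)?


Using Bayes' theorem:
P(A|B) = P(B|A)·P(A) / P(B)

P(the item is flagged defective) = 22/25 × 1/100 + 1/50 × 99/100
= 11/1250 + 99/5000 = 143/5000

P(the item is actually defective|the item is flagged defective) = (11/1250) / (143/5000) = 4/13

P(the item is actually defective|the item is flagged defective) = 4/13 ≈ 30.77%


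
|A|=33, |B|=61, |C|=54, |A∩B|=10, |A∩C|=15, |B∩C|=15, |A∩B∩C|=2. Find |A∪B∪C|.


|A∪B∪C| = 33+61+54-10-15-15+2 = 110

|A∪B∪C| = 110


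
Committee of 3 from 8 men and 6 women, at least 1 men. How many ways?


Count by #men:
  1M,2W: C(8,1)×C(6,2)=120
  2M,1W: C(8,2)×C(6,1)=168
  3M,0W: C(8,3)×C(6,0)=56
Total = 344

344


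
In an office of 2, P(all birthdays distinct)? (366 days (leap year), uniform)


P(all different) = Π(366-i)/366 for i=0..1
= (366/366)×(365/366)×...×(365/366)
= 0.997268

P ≈ 0.9973 ≈ 99.73%


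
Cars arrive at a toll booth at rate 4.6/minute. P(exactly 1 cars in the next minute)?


Poisson(λ=4.6): P(X=1) = e^(-λ)×λ^k/k!
= e^(-4.6) × 4.6^1 / 1!
≈ 0.01005183574 × 4.6 / 1 ≈ 0.046238

P(X=1) ≈ 0.046238 ≈ 4.62%


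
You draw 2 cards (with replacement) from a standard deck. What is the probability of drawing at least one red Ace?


P(not a red Ace) = 50/52 = 25/26
P(none in 2 draws) = (25/26)^2 = 625/676
P(≥1 red Ace) = 1 - 625/676 = 51/676

P = 51/676 ≈ 7.54%


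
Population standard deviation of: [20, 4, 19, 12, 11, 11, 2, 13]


Mean = 92/8 = 23/2
  (20-23/2)²=289/4
  (4-23/2)²=225/4
  (19-23/2)²=225/4
  (12-23/2)²=1/4
  (11-23/2)²=1/4
  (11-23/2)²=1/4
  (2-23/2)²=361/4
  (13-23/2)²=9/4
Σ(x-μ)² = 278
σ² = 278/8 = 139/4

σ = √(139/4) ≈ 5.8949


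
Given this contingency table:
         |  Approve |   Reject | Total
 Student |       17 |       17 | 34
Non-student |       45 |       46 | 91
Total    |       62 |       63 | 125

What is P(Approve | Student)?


P(Approve | Student) = 17/(17+17) = 17/34 = 1/2

P(Approve|Student) = 1/2 ≈ 50.00%


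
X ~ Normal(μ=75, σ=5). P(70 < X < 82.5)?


z₁=(70-75)/5=-1.0, z₂=(82.5-75)/5=1.5
P = Φ(1.5) - Φ(-1.0) = 0.933193 - 0.158655 = 0.774538 ≈ 0.7745

P(70 < X < 82.5) ≈ 0.7745


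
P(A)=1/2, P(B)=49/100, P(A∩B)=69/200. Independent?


P(A)×P(B) = 49/200
P(A∩B) = 69/200
Not equal → NOT independent

No, not independent


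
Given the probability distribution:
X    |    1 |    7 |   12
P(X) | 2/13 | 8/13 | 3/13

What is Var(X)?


E[X] = 94/13
E[X²] = 826/13
Var(X) = E[X²] - (E[X])² = 826/13 - 8836/169 = 1902/169

Var(X) = 1902/169 ≈ 11.2544


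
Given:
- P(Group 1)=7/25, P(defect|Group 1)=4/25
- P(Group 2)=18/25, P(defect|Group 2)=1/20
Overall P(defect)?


P(B) = Σ P(B|Aᵢ)×P(Aᵢ)
  4/25×7/25 = 28/625
  1/20×18/25 = 9/250
Sum = 101/1250

P(defect) = 101/1250 ≈ 8.08%


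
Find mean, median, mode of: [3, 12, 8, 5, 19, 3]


Sorted: [3, 3, 5, 8, 12, 19]
Mean = 50/6 = 25/3
Median = 13/2
Freq: {3: 2, 12: 1, 8: 1, 5: 1, 19: 1}
Mode: [3]

Mean=25/3, Median=13/2, Mode=3


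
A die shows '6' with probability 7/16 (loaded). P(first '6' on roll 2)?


Geometric: P(X=2) = (1-p)^(k-1)×p = (9/16)^1×7/16 = 63/256

P(X=2) = 63/256 ≈ 24.61%


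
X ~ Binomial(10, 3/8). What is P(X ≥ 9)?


P(X ≥ 9) = Σ P(X=i) for i=9..10
P(X=9) = 492075/536870912
P(X=10) = 59049/1073741824
Sum = 1043199/1073741824

P(X ≥ 9) = 1043199/1073741824 ≈ 0.10%


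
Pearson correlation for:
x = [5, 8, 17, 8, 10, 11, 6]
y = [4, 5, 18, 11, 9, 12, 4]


n=7, Σx=65, Σy=63, Σxy=700, Σx²=699, Σy²=727
r = (7×700 - 65×63)/√((7×699 - 65²)(7×727 - 63²))
= 805/√(668×1120) = 805/√748160 ≈ 805/864.9624 ≈ 0.9307

r ≈ 0.9307


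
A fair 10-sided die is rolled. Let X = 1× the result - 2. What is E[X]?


E[die] = (1+10)/2 = 11/2
E[X] = 1×11/2 - 2 = 7/2

E[X] = 7/2


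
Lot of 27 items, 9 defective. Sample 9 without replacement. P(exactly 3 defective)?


Hypergeometric: C(9,3)×C(18,6)/C(27,9)
= 84×18564/4686825 = 39984/120175

P(X=3) = 39984/120175 ≈ 33.27%


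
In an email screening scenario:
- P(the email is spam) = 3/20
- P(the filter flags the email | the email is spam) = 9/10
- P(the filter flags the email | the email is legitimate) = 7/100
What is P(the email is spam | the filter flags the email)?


Using Bayes' theorem:
P(A|B) = P(B|A)·P(A) / P(B)

P(the filter flags the email) = 9/10 × 3/20 + 7/100 × 17/20
= 27/200 + 119/2000 = 389/2000

P(the email is spam|the filter flags the email) = (27/200) / (389/2000) = 270/389

P(the email is spam|the filter flags the email) = 270/389 ≈ 69.41%


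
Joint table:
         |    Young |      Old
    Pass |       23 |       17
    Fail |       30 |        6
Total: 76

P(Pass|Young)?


P(Pass|Young) = 23/(23+30) = 23/53

P = 23/53 ≈ 43.40%


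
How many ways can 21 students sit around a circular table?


Circular arrangements of 21 distinct objects: fix one position to break rotational symmetry.
(n-1)! = 20! = 2432902008176640000

2432902008176640000
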